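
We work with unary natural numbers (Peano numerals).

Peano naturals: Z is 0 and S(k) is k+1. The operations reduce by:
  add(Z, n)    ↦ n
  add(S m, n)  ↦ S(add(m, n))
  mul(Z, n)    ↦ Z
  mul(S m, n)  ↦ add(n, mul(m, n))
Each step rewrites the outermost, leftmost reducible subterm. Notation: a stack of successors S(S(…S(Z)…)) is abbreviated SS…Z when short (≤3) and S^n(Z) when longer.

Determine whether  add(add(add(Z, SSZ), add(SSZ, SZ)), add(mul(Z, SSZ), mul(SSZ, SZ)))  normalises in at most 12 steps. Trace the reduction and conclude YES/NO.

  start: add(add(add(Z, SSZ), add(SSZ, SZ)), add(mul(Z, SSZ), mul(SSZ, SZ)))
  step 1: add(add(SSZ, add(SSZ, SZ)), add(mul(Z, SSZ), mul(SSZ, SZ)))
  step 2: add(S(add(SZ, add(SSZ, SZ))), add(mul(Z, SSZ), mul(SSZ, SZ)))
  step 3: S(add(add(SZ, add(SSZ, SZ)), add(mul(Z, SSZ), mul(SSZ, SZ))))
  step 4: S(add(S(add(Z, add(SSZ, SZ))), add(mul(Z, SSZ), mul(SSZ, SZ))))
  step 5: S(S(add(add(Z, add(SSZ, SZ)), add(mul(Z, SSZ), mul(SSZ, SZ)))))
  step 6: S(S(add(add(SSZ, SZ), add(mul(Z, SSZ), mul(SSZ, SZ)))))
  step 7: S(S(add(S(add(SZ, SZ)), add(mul(Z, SSZ), mul(SSZ, SZ)))))
  step 8: S(S(S(add(add(SZ, SZ), add(mul(Z, SSZ), mul(SSZ, SZ))))))
  step 9: S(S(S(add(S(add(Z, SZ)), add(mul(Z, SSZ), mul(SSZ, SZ))))))
  step 10: S(S(S(S(add(add(Z, SZ), add(mul(Z, SSZ), mul(SSZ, SZ)))))))
  step 11: S(S(S(S(add(SZ, add(mul(Z, SSZ), mul(SSZ, SZ)))))))
  step 12: S(S(S(S(S(add(Z, add(mul(Z, SSZ), mul(SSZ, SZ))))))))

Answer: NO — after 12 steps the term is S(S(S(S(S(add(Z, add(mul(Z, SSZ), mul(SSZ, SZ)))))))), not yet normal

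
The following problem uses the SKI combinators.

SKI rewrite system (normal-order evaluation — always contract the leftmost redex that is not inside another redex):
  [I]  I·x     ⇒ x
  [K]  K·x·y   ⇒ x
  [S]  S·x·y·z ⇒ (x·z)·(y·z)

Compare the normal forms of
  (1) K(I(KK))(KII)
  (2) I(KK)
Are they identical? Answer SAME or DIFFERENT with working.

Term A:
  start: K(I(KK))(KII)
  step 1: I(KK)
  step 2: KK

Term B:
  start: I(KK)
  step 1: KK

Answer: SAME — A ⇓ KK, B ⇓ KK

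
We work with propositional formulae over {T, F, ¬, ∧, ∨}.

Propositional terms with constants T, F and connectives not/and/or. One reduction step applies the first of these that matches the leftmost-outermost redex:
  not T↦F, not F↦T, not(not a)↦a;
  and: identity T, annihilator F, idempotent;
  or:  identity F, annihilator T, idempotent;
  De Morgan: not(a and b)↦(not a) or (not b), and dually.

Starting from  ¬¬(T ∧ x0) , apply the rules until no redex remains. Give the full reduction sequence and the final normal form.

  start: ¬¬(T ∧ x0)
  step 1: T ∧ x0
  step 2: x0

Answer: normal form = x0  (in 2 steps)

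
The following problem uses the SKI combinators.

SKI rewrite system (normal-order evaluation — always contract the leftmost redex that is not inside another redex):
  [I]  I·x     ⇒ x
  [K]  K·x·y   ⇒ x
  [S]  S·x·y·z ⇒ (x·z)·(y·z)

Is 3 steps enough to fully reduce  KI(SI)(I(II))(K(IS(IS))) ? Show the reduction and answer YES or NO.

  start: KI(SI)(I(II))(K(IS(IS)))
  [1] I(I(II))(K(IS(IS)))
  [2] I(II)(K(IS(IS)))
  [3] II(K(IS(IS)))

Answer: NO — after 3 steps the term is II(K(IS(IS))), not yet normal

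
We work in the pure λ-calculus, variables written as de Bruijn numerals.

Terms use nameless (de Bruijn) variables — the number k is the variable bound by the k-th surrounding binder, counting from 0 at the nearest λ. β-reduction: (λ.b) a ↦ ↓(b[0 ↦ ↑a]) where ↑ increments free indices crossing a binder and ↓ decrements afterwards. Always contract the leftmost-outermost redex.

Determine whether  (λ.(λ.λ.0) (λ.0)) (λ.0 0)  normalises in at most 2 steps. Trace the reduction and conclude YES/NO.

Answer: YES — reaches normal form λ.0 in 2 ≤ 2 steps

Reduction:
  start: (λ.(λ.λ.0) (λ.0)) (λ.0 0)
  [1] (λ.λ.0) (λ.0)
  [2] λ.0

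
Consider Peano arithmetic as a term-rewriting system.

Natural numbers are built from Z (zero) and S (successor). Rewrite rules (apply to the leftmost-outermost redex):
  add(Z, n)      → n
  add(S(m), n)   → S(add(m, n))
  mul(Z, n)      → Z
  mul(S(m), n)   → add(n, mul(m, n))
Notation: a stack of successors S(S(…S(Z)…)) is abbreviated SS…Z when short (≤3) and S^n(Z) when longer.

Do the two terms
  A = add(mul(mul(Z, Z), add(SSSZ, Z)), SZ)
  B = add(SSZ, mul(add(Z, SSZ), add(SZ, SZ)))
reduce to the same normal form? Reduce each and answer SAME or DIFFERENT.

Term A:
  start: add(mul(mul(Z, Z), add(SSSZ, Z)), SZ)
  [1] add(mul(Z, add(SSSZ, Z)), SZ)
  [2] add(Z, SZ)
  [3] SZ

Term B:
  start: add(SSZ, mul(add(Z, SSZ), add(SZ, SZ)))
  [1] S(add(SZ, mul(add(Z, SSZ), add(SZ, SZ))))
  [2] S(S(add(Z, mul(add(Z, SSZ), add(SZ, SZ)))))
  [3] S(S(mul(add(Z, SSZ), add(SZ, SZ))))
  [4] S(S(mul(SSZ, add(SZ, SZ))))
  [5] S(S(add(add(SZ, SZ), mul(SZ, add(SZ, SZ)))))
  [6] S(S(add(S(add(Z, SZ)), mul(SZ, add(SZ, SZ)))))
  [7] S(S(S(add(add(Z, SZ), mul(SZ, add(SZ, SZ))))))
  [8] S(S(S(add(SZ, mul(SZ, add(SZ, SZ))))))
  [9] S(S(S(S(add(Z, mul(SZ, add(SZ, SZ)))))))
  [10] S(S(S(S(mul(SZ, add(SZ, SZ))))))
  [11] S(S(S(S(add(add(SZ, SZ), mul(Z, add(SZ, SZ)))))))
  [12] S(S(S(S(add(S(add(Z, SZ)), mul(Z, add(SZ, SZ)))))))
  [13] S(S(S(S(S(add(add(Z, SZ), mul(Z, add(SZ, SZ))))))))
  [14] S(S(S(S(S(add(SZ, mul(Z, add(SZ, SZ))))))))
  [15] S(S(S(S(S(S(add(Z, mul(Z, add(SZ, SZ)))))))))
  [16] S(S(S(S(S(S(mul(Z, add(SZ, SZ))))))))
  [17] S^6(Z)

Answer: DIFFERENT — A ⇓ SZ, B ⇓ S^6(Z)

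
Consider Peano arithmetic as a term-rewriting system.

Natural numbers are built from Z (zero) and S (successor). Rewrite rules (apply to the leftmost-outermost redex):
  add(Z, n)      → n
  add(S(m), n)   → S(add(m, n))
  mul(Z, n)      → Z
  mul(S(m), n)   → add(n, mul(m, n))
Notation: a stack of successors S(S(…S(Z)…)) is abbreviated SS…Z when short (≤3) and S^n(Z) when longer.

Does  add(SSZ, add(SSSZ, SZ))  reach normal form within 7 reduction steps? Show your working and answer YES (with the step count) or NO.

  start: add(SSZ, add(SSSZ, SZ))
  →1  S(add(SZ, add(SSSZ, SZ)))
  →2  S(S(add(Z, add(SSSZ, SZ))))
  →3  S(S(add(SSSZ, SZ)))
  →4  S(S(S(add(SSZ, SZ))))
  →5  S(S(S(S(add(SZ, SZ)))))
  →6  S(S(S(S(S(add(Z, SZ))))))
  →7  S^6(Z)

Answer: YES — reaches normal form S^6(Z) in 7 ≤ 7 steps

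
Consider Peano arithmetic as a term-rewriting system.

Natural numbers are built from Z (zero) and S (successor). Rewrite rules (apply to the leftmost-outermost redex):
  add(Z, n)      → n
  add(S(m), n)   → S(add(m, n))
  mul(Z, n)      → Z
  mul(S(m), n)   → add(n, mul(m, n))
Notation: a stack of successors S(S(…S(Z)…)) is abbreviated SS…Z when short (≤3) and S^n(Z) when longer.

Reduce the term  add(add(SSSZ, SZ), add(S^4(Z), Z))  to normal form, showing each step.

  start: add(add(SSSZ, SZ), add(S^4(Z), Z))
  step 1: add(S(add(SSZ, SZ)), add(S^4(Z), Z))
  step 2: S(add(add(SSZ, SZ), add(S^4(Z), Z)))
  step 3: S(add(S(add(SZ, SZ)), add(S^4(Z), Z)))
  step 4: S(S(add(add(SZ, SZ), add(S^4(Z), Z))))
  step 5: S(S(add(S(add(Z, SZ)), add(S^4(Z), Z))))
  step 6: S(S(S(add(add(Z, SZ), add(S^4(Z), Z)))))
  step 7: S(S(S(add(SZ, add(S^4(Z), Z)))))
  step 8: S(S(S(S(add(Z, add(S^4(Z), Z))))))
  step 9: S(S(S(S(add(S^4(Z), Z)))))
  step 10: S(S(S(S(S(add(SSSZ, Z))))))
  step 11: S(S(S(S(S(S(add(SSZ, Z)))))))
  step 12: S(S(S(S(S(S(S(add(SZ, Z))))))))
  step 13: S(S(S(S(S(S(S(S(add(Z, Z)))))))))
  step 14: S^8(Z)

Answer: normal form = S^8(Z)  (in 14 steps)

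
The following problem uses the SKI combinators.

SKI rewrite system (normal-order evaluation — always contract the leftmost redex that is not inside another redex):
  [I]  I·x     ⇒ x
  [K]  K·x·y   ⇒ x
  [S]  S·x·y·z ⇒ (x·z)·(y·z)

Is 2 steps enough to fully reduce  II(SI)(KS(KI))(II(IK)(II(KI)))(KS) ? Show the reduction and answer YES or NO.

  start: II(SI)(KS(KI))(II(IK)(II(KI)))(KS)
  →1  I(SI)(KS(KI))(II(IK)(II(KI)))(KS)
  →2  SI(KS(KI))(II(IK)(II(KI)))(KS)

Answer: NO — after 2 steps the term is SI(KS(KI))(II(IK)(II(KI)))(KS), not yet normal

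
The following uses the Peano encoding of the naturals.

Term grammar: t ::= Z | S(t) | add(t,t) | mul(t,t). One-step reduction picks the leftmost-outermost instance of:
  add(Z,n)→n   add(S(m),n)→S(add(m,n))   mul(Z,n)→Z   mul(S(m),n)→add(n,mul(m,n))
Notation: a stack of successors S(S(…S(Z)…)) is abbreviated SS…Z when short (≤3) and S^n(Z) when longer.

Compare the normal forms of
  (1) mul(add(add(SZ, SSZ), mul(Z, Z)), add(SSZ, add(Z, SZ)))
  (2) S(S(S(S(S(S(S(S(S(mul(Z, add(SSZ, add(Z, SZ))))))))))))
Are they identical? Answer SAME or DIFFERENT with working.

Term A:
  start: mul(add(add(SZ, SSZ), mul(Z, Z)), add(SSZ, add(Z, SZ)))
  [1] mul(add(S(add(Z, SSZ)), mul(Z, Z)), add(SSZ, add(Z, SZ)))
  [2] mul(S(add(add(Z, SSZ), mul(Z, Z))), add(SSZ, add(Z, SZ)))
  [3] add(add(SSZ, add(Z, SZ)), mul(add(add(Z, SSZ), mul(Z, Z)), add(SSZ, add(Z, SZ))))
  [4] add(S(add(SZ, add(Z, SZ))), mul(add(add(Z, SSZ), mul(Z, Z)), add(SSZ, add(Z, SZ))))
  [5] S(add(add(SZ, add(Z, SZ)), mul(add(add(Z, SSZ), mul(Z, Z)), add(SSZ, add(Z, SZ)))))
  [6] S(add(S(add(Z, add(Z, SZ))), mul(add(add(Z, SSZ), mul(Z, Z)), add(SSZ, add(Z, SZ)))))
  [7] S(S(add(add(Z, add(Z, SZ)), mul(add(add(Z, SSZ), mul(Z, Z)), add(SSZ, add(Z, SZ))))))
  [8] S(S(add(add(Z, SZ), mul(add(add(Z, SSZ), mul(Z, Z)), add(SSZ, add(Z, SZ))))))
  [9] S(S(add(SZ, mul(add(add(Z, SSZ), mul(Z, Z)), add(SSZ, add(Z, SZ))))))
  [10] S(S(S(add(Z, mul(add(add(Z, SSZ), mul(Z, Z)), add(SSZ, add(Z, SZ)))))))
  [11] S(S(S(mul(add(add(Z, SSZ), mul(Z, Z)), add(SSZ, add(Z, SZ))))))
  [12] S(S(S(mul(add(SSZ, mul(Z, Z)), add(SSZ, add(Z, SZ))))))
  [13] S(S(S(mul(S(add(SZ, mul(Z, Z))), add(SSZ, add(Z, SZ))))))
  [14] S(S(S(add(add(SSZ, add(Z, SZ)), mul(add(SZ, mul(Z, Z)), add(SSZ, add(Z, SZ)))))))
  [15] S(S(S(add(S(add(SZ, add(Z, SZ))), mul(add(SZ, mul(Z, Z)), add(SSZ, add(Z, SZ)))))))
  [16] S(S(S(S(add(add(SZ, add(Z, SZ)), mul(add(SZ, mul(Z, Z)), add(SSZ, add(Z, SZ))))))))
  [17] S(S(S(S(add(S(add(Z, add(Z, SZ))), mul(add(SZ, mul(Z, Z)), add(SSZ, add(Z, SZ))))))))
  [18] S(S(S(S(S(add(add(Z, add(Z, SZ)), mul(add(SZ, mul(Z, Z)), add(SSZ, add(Z, SZ)))))))))
  [19] S(S(S(S(S(add(add(Z, SZ), mul(add(SZ, mul(Z, Z)), add(SSZ, add(Z, SZ)))))))))
  [20] S(S(S(S(S(add(SZ, mul(add(SZ, mul(Z, Z)), add(SSZ, add(Z, SZ)))))))))
  [21] S(S(S(S(S(S(add(Z, mul(add(SZ, mul(Z, Z)), add(SSZ, add(Z, SZ))))))))))
  [22] S(S(S(S(S(S(mul(add(SZ, mul(Z, Z)), add(SSZ, add(Z, SZ)))))))))
  [23] S(S(S(S(S(S(mul(S(add(Z, mul(Z, Z))), add(SSZ, add(Z, SZ)))))))))
  [24] S(S(S(S(S(S(add(add(SSZ, add(Z, SZ)), mul(add(Z, mul(Z, Z)), add(SSZ, add(Z, SZ))))))))))
  [25] S(S(S(S(S(S(add(S(add(SZ, add(Z, SZ))), mul(add(Z, mul(Z, Z)), add(SSZ, add(Z, SZ))))))))))
  [26] S(S(S(S(S(S(S(add(add(SZ, add(Z, SZ)), mul(add(Z, mul(Z, Z)), add(SSZ, add(Z, SZ)))))))))))
  [27] S(S(S(S(S(S(S(add(S(add(Z, add(Z, SZ))), mul(add(Z, mul(Z, Z)), add(SSZ, add(Z, SZ)))))))))))
  [28] S(S(S(S(S(S(S(S(add(add(Z, add(Z, SZ)), mul(add(Z, mul(Z, Z)), add(SSZ, add(Z, SZ))))))))))))
  [29] S(S(S(S(S(S(S(S(add(add(Z, SZ), mul(add(Z, mul(Z, Z)), add(SSZ, add(Z, SZ))))))))))))
  [30] S(S(S(S(S(S(S(S(add(SZ, mul(add(Z, mul(Z, Z)), add(SSZ, add(Z, SZ))))))))))))
  [31] S(S(S(S(S(S(S(S(S(add(Z, mul(add(Z, mul(Z, Z)), add(SSZ, add(Z, SZ)))))))))))))
  [32] S(S(S(S(S(S(S(S(S(mul(add(Z, mul(Z, Z)), add(SSZ, add(Z, SZ))))))))))))
  [33] S(S(S(S(S(S(S(S(S(mul(mul(Z, Z), add(SSZ, add(Z, SZ))))))))))))
  [34] S(S(S(S(S(S(S(S(S(mul(Z, add(SSZ, add(Z, SZ))))))))))))
  [35] S^9(Z)

Term B:
  start: S(S(S(S(S(S(S(S(S(mul(Z, add(SSZ, add(Z, SZ))))))))))))
  [1] S^9(Z)

Answer: SAME — A ⇓ S^9(Z), B ⇓ S^9(Z)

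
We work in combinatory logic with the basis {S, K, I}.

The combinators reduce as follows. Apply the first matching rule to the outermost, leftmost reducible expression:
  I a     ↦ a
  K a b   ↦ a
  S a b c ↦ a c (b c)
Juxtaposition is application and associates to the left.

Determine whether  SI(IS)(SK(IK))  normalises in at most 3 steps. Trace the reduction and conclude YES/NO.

  start: SI(IS)(SK(IK))
  →1  I(SK(IK))(IS(SK(IK)))
  →2  SK(IK)(IS(SK(IK)))
  →3  K(IS(SK(IK)))(IK(IS(SK(IK))))

Answer: NO — after 3 steps the term is K(IS(SK(IK)))(IK(IS(SK(IK)))), not yet normal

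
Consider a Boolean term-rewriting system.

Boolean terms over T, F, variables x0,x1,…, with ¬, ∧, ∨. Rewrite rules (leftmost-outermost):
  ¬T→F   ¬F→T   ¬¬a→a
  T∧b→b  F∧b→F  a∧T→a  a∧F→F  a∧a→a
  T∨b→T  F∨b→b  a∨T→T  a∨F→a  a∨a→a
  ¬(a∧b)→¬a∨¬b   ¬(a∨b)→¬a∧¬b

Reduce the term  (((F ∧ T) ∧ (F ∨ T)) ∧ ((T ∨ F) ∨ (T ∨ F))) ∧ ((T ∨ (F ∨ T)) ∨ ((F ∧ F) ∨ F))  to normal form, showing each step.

  start: (((F ∧ T) ∧ (F ∨ T)) ∧ ((T ∨ F) ∨ (T ∨ F))) ∧ ((T ∨ (F ∨ T)) ∨ ((F ∧ F) ∨ F))
  [1] ((F ∧ (F ∨ T)) ∧ ((T ∨ F) ∨ (T ∨ F))) ∧ ((T ∨ (F ∨ T)) ∨ ((F ∧ F) ∨ F))
  [2] (F ∧ ((T ∨ F) ∨ (T ∨ F))) ∧ ((T ∨ (F ∨ T)) ∨ ((F ∧ F) ∨ F))
  [3] F ∧ ((T ∨ (F ∨ T)) ∨ ((F ∧ F) ∨ F))
  [4] F

Answer: normal form = F  (in 4 steps)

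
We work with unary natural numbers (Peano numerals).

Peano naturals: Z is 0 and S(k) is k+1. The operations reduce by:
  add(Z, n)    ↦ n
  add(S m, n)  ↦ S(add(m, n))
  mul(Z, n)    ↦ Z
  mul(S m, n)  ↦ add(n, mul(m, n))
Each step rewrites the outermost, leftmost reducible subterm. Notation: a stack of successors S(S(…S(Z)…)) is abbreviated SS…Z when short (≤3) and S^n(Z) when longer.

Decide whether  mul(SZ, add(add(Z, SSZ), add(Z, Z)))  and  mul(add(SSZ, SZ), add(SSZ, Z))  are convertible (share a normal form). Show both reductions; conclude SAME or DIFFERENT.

Answer: DIFFERENT — A ⇓ SSZ, B ⇓ S^6(Z)

Reduction:
Term A:
  start: mul(SZ, add(add(Z, SSZ), add(Z, Z)))
  step 1: add(add(add(Z, SSZ), add(Z, Z)), mul(Z, add(add(Z, SSZ), add(Z, Z))))
  step 2: add(add(SSZ, add(Z, Z)), mul(Z, add(add(Z, SSZ), add(Z, Z))))
  step 3: add(S(add(SZ, add(Z, Z))), mul(Z, add(add(Z, SSZ), add(Z, Z))))
  step 4: S(add(add(SZ, add(Z, Z)), mul(Z, add(add(Z, SSZ), add(Z, Z)))))
  step 5: S(add(S(add(Z, add(Z, Z))), mul(Z, add(add(Z, SSZ), add(Z, Z)))))
  step 6: S(S(add(add(Z, add(Z, Z)), mul(Z, add(add(Z, SSZ), add(Z, Z))))))
  step 7: S(S(add(add(Z, Z), mul(Z, add(add(Z, SSZ), add(Z, Z))))))
  step 8: S(S(add(Z, mul(Z, add(add(Z, SSZ), add(Z, Z))))))
  step 9: S(S(mul(Z, add(add(Z, SSZ), add(Z, Z)))))
  step 10: SSZ

Term B:
  start: mul(add(SSZ, SZ), add(SSZ, Z))
  step 1: mul(S(add(SZ, SZ)), add(SSZ, Z))
  step 2: add(add(SSZ, Z), mul(add(SZ, SZ), add(SSZ, Z)))
  step 3: add(S(add(SZ, Z)), mul(add(SZ, SZ), add(SSZ, Z)))
  step 4: S(add(add(SZ, Z), mul(add(SZ, SZ), add(SSZ, Z))))
  step 5: S(add(S(add(Z, Z)), mul(add(SZ, SZ), add(SSZ, Z))))
  step 6: S(S(add(add(Z, Z), mul(add(SZ, SZ), add(SSZ, Z)))))
  step 7: S(S(add(Z, mul(add(SZ, SZ), add(SSZ, Z)))))
  step 8: S(S(mul(add(SZ, SZ), add(SSZ, Z))))
  step 9: S(S(mul(S(add(Z, SZ)), add(SSZ, Z))))
  step 10: S(S(add(add(SSZ, Z), mul(add(Z, SZ), add(SSZ, Z)))))
  step 11: S(S(add(S(add(SZ, Z)), mul(add(Z, SZ), add(SSZ, Z)))))
  step 12: S(S(S(add(add(SZ, Z), mul(add(Z, SZ), add(SSZ, Z))))))
  step 13: S(S(S(add(S(add(Z, Z)), mul(add(Z, SZ), add(SSZ, Z))))))
  step 14: S(S(S(S(add(add(Z, Z), mul(add(Z, SZ), add(SSZ, Z)))))))
  step 15: S(S(S(S(add(Z, mul(add(Z, SZ), add(SSZ, Z)))))))
  step 16: S(S(S(S(mul(add(Z, SZ), add(SSZ, Z))))))
  step 17: S(S(S(S(mul(SZ, add(SSZ, Z))))))
  step 18: S(S(S(S(add(add(SSZ, Z), mul(Z, add(SSZ, Z)))))))
  step 19: S(S(S(S(add(S(add(SZ, Z)), mul(Z, add(SSZ, Z)))))))
  step 20: S(S(S(S(S(add(add(SZ, Z), mul(Z, add(SSZ, Z))))))))
  step 21: S(S(S(S(S(add(S(add(Z, Z)), mul(Z, add(SSZ, Z))))))))
  step 22: S(S(S(S(S(S(add(add(Z, Z), mul(Z, add(SSZ, Z)))))))))
  step 23: S(S(S(S(S(S(add(Z, mul(Z, add(SSZ, Z)))))))))
  step 24: S(S(S(S(S(S(mul(Z, add(SSZ, Z))))))))
  step 25: S^6(Z)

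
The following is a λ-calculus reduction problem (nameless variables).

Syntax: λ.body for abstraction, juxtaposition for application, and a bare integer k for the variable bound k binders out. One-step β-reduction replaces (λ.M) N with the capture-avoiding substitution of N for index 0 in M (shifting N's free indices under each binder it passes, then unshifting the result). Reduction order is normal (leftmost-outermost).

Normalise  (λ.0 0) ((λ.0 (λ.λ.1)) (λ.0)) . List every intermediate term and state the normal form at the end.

  start: (λ.0 0) ((λ.0 (λ.λ.1)) (λ.0))
  →1  (λ.0 (λ.λ.1)) (λ.0) ((λ.0 (λ.λ.1)) (λ.0))
  →2  (λ.0) (λ.λ.1) ((λ.0 (λ.λ.1)) (λ.0))
  →3  (λ.λ.1) ((λ.0 (λ.λ.1)) (λ.0))
  →4  λ.(λ.0 (λ.λ.1)) (λ.0)
  →5  λ.(λ.0) (λ.λ.1)
  →6  λ.λ.λ.1

Answer: normal form = λ.λ.λ.1  (in 6 steps)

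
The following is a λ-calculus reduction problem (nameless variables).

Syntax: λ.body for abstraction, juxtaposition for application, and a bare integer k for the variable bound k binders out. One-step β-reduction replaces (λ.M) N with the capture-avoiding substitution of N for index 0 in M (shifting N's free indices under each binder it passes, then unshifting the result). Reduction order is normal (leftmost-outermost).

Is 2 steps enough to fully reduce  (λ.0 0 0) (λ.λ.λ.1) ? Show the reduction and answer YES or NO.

Answer: NO — after 2 steps the term is (λ.λ.1) (λ.λ.λ.1), not yet normal

Working:
  start: (λ.0 0 0) (λ.λ.λ.1)
  [1] (λ.λ.λ.1) (λ.λ.λ.1) (λ.λ.λ.1)
  [2] (λ.λ.1) (λ.λ.λ.1)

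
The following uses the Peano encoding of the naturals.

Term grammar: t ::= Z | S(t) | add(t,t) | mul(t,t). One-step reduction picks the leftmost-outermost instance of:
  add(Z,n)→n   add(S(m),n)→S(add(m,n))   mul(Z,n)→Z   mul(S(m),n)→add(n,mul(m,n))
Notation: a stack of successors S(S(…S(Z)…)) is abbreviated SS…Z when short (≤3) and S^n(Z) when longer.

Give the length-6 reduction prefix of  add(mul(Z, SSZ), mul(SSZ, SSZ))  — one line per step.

  start: add(mul(Z, SSZ), mul(SSZ, SSZ))
  [1] add(Z, mul(SSZ, SSZ))
  [2] mul(SSZ, SSZ)
  [3] add(SSZ, mul(SZ, SSZ))
  [4] S(add(SZ, mul(SZ, SSZ)))
  [5] S(S(add(Z, mul(SZ, SSZ))))
  [6] S(S(mul(SZ, SSZ)))

Answer: after 6 steps: S(S(mul(SZ, SSZ)))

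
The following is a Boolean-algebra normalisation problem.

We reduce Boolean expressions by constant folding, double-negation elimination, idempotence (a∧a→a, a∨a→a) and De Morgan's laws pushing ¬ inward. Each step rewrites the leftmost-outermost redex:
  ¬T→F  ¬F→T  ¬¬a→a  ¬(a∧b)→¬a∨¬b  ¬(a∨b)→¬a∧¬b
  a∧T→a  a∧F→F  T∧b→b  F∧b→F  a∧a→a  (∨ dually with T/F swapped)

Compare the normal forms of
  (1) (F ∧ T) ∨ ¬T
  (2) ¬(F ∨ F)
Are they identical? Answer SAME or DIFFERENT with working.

Term A:
  start: (F ∧ T) ∨ ¬T
  [1] F ∨ ¬T
  [2] ¬T
  [3] F

Term B:
  start: ¬(F ∨ F)
  [1] ¬F ∧ ¬F
  [2] ¬F
  [3] T

Answer: DIFFERENT — A ⇓ F, B ⇓ T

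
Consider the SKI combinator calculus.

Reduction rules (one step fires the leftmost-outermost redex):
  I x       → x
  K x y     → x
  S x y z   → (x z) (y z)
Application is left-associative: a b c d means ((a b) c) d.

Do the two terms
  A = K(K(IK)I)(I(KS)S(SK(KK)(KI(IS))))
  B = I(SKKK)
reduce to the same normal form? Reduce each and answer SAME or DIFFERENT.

Term A:
  start: K(K(IK)I)(I(KS)S(SK(KK)(KI(IS))))
  step 1: K(IK)I
  step 2: IK
  step 3: K

Term B:
  start: I(SKKK)
  step 1: SKKK
  step 2: KK(KK)
  step 3: K

Answer: SAME — A ⇓ K, B ⇓ K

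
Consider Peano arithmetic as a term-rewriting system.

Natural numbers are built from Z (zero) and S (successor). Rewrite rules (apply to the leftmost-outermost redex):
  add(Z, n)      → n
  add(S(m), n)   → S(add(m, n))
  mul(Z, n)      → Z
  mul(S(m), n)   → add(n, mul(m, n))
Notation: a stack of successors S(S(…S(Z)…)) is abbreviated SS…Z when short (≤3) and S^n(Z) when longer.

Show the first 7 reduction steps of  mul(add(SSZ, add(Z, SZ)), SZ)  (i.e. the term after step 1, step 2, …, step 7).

Answer: after 7 steps: S(S(add(Z, mul(add(Z, add(Z, SZ)), SZ))))

Working:
  start: mul(add(SSZ, add(Z, SZ)), SZ)
  step 1: mul(S(add(SZ, add(Z, SZ))), SZ)
  step 2: add(SZ, mul(add(SZ, add(Z, SZ)), SZ))
  step 3: S(add(Z, mul(add(SZ, add(Z, SZ)), SZ)))
  step 4: S(mul(add(SZ, add(Z, SZ)), SZ))
  step 5: S(mul(S(add(Z, add(Z, SZ))), SZ))
  step 6: S(add(SZ, mul(add(Z, add(Z, SZ)), SZ)))
  step 7: S(S(add(Z, mul(add(Z, add(Z, SZ)), SZ))))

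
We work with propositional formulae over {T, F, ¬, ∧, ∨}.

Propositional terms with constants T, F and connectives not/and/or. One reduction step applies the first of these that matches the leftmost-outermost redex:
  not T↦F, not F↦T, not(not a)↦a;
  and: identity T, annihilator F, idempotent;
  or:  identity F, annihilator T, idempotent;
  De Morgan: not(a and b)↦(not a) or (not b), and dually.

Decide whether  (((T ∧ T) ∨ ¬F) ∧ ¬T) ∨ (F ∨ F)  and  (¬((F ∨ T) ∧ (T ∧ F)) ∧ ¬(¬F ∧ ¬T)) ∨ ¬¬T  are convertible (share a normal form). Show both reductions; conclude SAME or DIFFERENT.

Answer: DIFFERENT — A ⇓ F, B ⇓ T

Reduction:
Term A:
  start: (((T ∧ T) ∨ ¬F) ∧ ¬T) ∨ (F ∨ F)
  →1  ((T ∨ ¬F) ∧ ¬T) ∨ (F ∨ F)
  →2  (T ∧ ¬T) ∨ (F ∨ F)
  →3  ¬T ∨ (F ∨ F)
  →4  F ∨ (F ∨ F)
  →5  F ∨ F
  →6  F

Term B:
  start: (¬((F ∨ T) ∧ (T ∧ F)) ∧ ¬(¬F ∧ ¬T)) ∨ ¬¬T
  →1  ((¬(F ∨ T) ∨ ¬(T ∧ F)) ∧ ¬(¬F ∧ ¬T)) ∨ ¬¬T
  →2  (((¬F ∧ ¬T) ∨ ¬(T ∧ F)) ∧ ¬(¬F ∧ ¬T)) ∨ ¬¬T
  →3  (((T ∧ ¬T) ∨ ¬(T ∧ F)) ∧ ¬(¬F ∧ ¬T)) ∨ ¬¬T
  →4  ((¬T ∨ ¬(T ∧ F)) ∧ ¬(¬F ∧ ¬T)) ∨ ¬¬T
  →5  ((F ∨ ¬(T ∧ F)) ∧ ¬(¬F ∧ ¬T)) ∨ ¬¬T
  →6  (¬(T ∧ F) ∧ ¬(¬F ∧ ¬T)) ∨ ¬¬T
  →7  ((¬T ∨ ¬F) ∧ ¬(¬F ∧ ¬T)) ∨ ¬¬T
  →8  ((F ∨ ¬F) ∧ ¬(¬F ∧ ¬T)) ∨ ¬¬T
  →9  (¬F ∧ ¬(¬F ∧ ¬T)) ∨ ¬¬T
  →10  (T ∧ ¬(¬F ∧ ¬T)) ∨ ¬¬T
  →11  ¬(¬F ∧ ¬T) ∨ ¬¬T
  →12  (¬¬F ∨ ¬¬T) ∨ ¬¬T
  →13  (F ∨ ¬¬T) ∨ ¬¬T
  →14  ¬¬T ∨ ¬¬T
  →15  ¬¬T
  →16  T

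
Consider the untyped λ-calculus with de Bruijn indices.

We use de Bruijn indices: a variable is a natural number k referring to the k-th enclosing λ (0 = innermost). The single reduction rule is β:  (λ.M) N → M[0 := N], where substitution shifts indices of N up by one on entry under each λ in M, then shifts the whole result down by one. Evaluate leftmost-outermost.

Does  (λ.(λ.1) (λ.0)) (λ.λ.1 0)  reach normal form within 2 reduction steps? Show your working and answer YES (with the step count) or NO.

Answer: YES — reaches normal form λ.λ.1 0 in 2 ≤ 2 steps

Derivation:
  start: (λ.(λ.1) (λ.0)) (λ.λ.1 0)
  step 1: (λ.λ.λ.1 0) (λ.0)
  step 2: λ.λ.1 0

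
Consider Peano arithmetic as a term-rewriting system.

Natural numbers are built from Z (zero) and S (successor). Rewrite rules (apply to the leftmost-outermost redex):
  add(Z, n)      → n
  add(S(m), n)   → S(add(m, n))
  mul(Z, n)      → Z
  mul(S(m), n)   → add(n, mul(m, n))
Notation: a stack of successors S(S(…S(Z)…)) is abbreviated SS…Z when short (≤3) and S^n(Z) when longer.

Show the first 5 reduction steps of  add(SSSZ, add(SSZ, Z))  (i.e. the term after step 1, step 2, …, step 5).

Answer: after 5 steps: S(S(S(S(add(SZ, Z)))))

Working:
  start: add(SSSZ, add(SSZ, Z))
  step 1: S(add(SSZ, add(SSZ, Z)))
  step 2: S(S(add(SZ, add(SSZ, Z))))
  step 3: S(S(S(add(Z, add(SSZ, Z)))))
  step 4: S(S(S(add(SSZ, Z))))
  step 5: S(S(S(S(add(SZ, Z)))))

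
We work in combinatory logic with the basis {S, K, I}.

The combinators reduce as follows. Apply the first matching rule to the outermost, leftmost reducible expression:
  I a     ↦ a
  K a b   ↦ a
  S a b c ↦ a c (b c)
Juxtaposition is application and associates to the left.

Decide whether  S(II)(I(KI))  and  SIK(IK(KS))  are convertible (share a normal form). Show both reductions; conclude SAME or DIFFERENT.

Term A:
  start: S(II)(I(KI))
  →1  SI(I(KI))
  →2  SI(KI)

Term B:
  start: SIK(IK(KS))
  →1  I(IK(KS))(K(IK(KS)))
  →2  IK(KS)(K(IK(KS)))
  →3  K(KS)(K(IK(KS)))
  →4  KS

Answer: DIFFERENT — A ⇓ SI(KI), B ⇓ KS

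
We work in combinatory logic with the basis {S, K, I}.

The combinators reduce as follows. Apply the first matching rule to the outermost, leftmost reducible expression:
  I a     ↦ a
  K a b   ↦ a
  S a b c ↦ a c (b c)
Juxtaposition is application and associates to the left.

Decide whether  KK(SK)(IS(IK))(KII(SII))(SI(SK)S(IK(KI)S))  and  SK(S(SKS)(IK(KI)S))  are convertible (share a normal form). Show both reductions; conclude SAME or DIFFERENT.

Term A:
  start: KK(SK)(IS(IK))(KII(SII))(SI(SK)S(IK(KI)S))
  step 1: K(IS(IK))(KII(SII))(SI(SK)S(IK(KI)S))
  step 2: IS(IK)(SI(SK)S(IK(KI)S))
  step 3: S(IK)(SI(SK)S(IK(KI)S))
  step 4: SK(SI(SK)S(IK(KI)S))
  step 5: SK(IS(SKS)(IK(KI)S))
  step 6: SK(S(SKS)(IK(KI)S))
  step 7: SK(S(SKS)(K(KI)S))
  step 8: SK(S(SKS)(KI))

Term B:
  start: SK(S(SKS)(IK(KI)S))
  step 1: SK(S(SKS)(K(KI)S))
  step 2: SK(S(SKS)(KI))

Answer: SAME — A ⇓ SK(S(SKS)(KI)), B ⇓ SK(S(SKS)(KI))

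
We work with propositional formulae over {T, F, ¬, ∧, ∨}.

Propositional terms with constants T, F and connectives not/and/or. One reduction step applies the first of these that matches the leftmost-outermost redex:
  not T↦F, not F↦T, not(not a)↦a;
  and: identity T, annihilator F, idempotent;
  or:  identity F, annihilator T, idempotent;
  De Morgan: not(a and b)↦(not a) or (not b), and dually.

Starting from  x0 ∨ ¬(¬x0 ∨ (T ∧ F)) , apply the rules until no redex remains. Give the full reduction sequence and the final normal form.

  start: x0 ∨ ¬(¬x0 ∨ (T ∧ F))
  →1  x0 ∨ (¬¬x0 ∧ ¬(T ∧ F))
  →2  x0 ∨ (x0 ∧ ¬(T ∧ F))
  →3  x0 ∨ (x0 ∧ (¬T ∨ ¬F))
  →4  x0 ∨ (x0 ∧ (F ∨ ¬F))
  →5  x0 ∨ (x0 ∧ ¬F)
  →6  x0 ∨ (x0 ∧ T)
  →7  x0 ∨ x0
  →8  x0

Answer: normal form = x0  (in 8 steps)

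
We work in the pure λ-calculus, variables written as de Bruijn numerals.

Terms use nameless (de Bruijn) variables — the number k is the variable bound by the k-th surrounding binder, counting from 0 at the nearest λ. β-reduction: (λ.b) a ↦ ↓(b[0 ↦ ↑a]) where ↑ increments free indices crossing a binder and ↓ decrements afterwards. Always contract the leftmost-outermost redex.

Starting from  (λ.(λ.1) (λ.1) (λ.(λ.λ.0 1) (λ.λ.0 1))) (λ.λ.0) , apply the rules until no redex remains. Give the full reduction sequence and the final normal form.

  start: (λ.(λ.1) (λ.1) (λ.(λ.λ.0 1) (λ.λ.0 1))) (λ.λ.0)
  step 1: (λ.λ.λ.0) (λ.λ.λ.0) (λ.(λ.λ.0 1) (λ.λ.0 1))
  step 2: (λ.λ.0) (λ.(λ.λ.0 1) (λ.λ.0 1))
  step 3: λ.0

Answer: normal form = λ.0  (in 3 steps)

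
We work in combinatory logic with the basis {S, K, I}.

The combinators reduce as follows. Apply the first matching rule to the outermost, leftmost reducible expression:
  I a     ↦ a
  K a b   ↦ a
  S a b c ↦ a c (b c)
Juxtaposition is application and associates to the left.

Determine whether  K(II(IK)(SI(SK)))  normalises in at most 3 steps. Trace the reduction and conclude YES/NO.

  start: K(II(IK)(SI(SK)))
  →1  K(I(IK)(SI(SK)))
  →2  K(IK(SI(SK)))
  →3  K(K(SI(SK)))

Answer: YES — reaches normal form K(K(SI(SK))) in 3 ≤ 3 steps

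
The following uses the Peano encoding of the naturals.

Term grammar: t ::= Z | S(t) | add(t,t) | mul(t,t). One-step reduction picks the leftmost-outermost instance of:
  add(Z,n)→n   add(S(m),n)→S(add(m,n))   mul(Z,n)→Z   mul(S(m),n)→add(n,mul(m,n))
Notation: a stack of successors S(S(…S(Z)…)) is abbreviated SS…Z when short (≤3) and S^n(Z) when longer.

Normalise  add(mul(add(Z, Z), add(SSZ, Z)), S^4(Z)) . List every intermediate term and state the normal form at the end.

Answer: normal form = S^4(Z)  (in 3 steps)

Reduction:
  start: add(mul(add(Z, Z), add(SSZ, Z)), S^4(Z))
  →1  add(mul(Z, add(SSZ, Z)), S^4(Z))
  →2  add(Z, S^4(Z))
  →3  S^4(Z)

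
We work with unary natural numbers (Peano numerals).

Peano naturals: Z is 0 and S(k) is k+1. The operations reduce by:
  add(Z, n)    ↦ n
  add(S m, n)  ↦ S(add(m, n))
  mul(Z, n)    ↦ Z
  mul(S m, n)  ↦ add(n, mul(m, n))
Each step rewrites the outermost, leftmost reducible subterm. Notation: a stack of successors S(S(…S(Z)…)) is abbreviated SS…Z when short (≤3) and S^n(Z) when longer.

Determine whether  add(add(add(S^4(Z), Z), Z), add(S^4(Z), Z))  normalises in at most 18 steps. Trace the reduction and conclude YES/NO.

  start: add(add(add(S^4(Z), Z), Z), add(S^4(Z), Z))
  →1  add(add(S(add(SSSZ, Z)), Z), add(S^4(Z), Z))
  →2  add(S(add(add(SSSZ, Z), Z)), add(S^4(Z), Z))
  →3  S(add(add(add(SSSZ, Z), Z), add(S^4(Z), Z)))
  →4  S(add(add(S(add(SSZ, Z)), Z), add(S^4(Z), Z)))
  →5  S(add(S(add(add(SSZ, Z), Z)), add(S^4(Z), Z)))
  →6  S(S(add(add(add(SSZ, Z), Z), add(S^4(Z), Z))))
  →7  S(S(add(add(S(add(SZ, Z)), Z), add(S^4(Z), Z))))
  →8  S(S(add(S(add(add(SZ, Z), Z)), add(S^4(Z), Z))))
  →9  S(S(S(add(add(add(SZ, Z), Z), add(S^4(Z), Z)))))
  →10  S(S(S(add(add(S(add(Z, Z)), Z), add(S^4(Z), Z)))))
  →11  S(S(S(add(S(add(add(Z, Z), Z)), add(S^4(Z), Z)))))
  →12  S(S(S(S(add(add(add(Z, Z), Z), add(S^4(Z), Z))))))
  →13  S(S(S(S(add(add(Z, Z), add(S^4(Z), Z))))))
  →14  S(S(S(S(add(Z, add(S^4(Z), Z))))))
  →15  S(S(S(S(add(S^4(Z), Z)))))
  →16  S(S(S(S(S(add(SSSZ, Z))))))
  →17  S(S(S(S(S(S(add(SSZ, Z)))))))
  →18  S(S(S(S(S(S(S(add(SZ, Z))))))))

Answer: NO — after 18 steps the term is S(S(S(S(S(S(S(add(SZ, Z)))))))), not yet normal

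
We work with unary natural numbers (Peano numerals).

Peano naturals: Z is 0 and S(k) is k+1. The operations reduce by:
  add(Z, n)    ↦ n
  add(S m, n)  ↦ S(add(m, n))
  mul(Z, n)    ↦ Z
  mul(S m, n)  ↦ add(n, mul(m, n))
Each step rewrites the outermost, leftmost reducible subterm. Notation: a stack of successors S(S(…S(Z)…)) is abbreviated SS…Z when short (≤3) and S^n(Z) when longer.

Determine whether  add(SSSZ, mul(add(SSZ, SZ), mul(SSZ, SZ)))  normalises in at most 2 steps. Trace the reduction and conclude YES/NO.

Answer: NO — after 2 steps the term is S(S(add(SZ, mul(add(SSZ, SZ), mul(SSZ, SZ))))), not yet normal

Reduction:
  start: add(SSSZ, mul(add(SSZ, SZ), mul(SSZ, SZ)))
  [1] S(add(SSZ, mul(add(SSZ, SZ), mul(SSZ, SZ))))
  [2] S(S(add(SZ, mul(add(SSZ, SZ), mul(SSZ, SZ)))))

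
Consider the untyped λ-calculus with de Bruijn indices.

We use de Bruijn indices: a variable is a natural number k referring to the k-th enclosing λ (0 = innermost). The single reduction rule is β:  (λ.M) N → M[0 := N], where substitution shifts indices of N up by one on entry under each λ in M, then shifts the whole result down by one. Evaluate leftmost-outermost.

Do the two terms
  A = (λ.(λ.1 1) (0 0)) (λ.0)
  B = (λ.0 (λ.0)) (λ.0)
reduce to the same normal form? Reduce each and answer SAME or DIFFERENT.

Answer: SAME — A ⇓ λ.0, B ⇓ λ.0

Working:
Term A:
  start: (λ.(λ.1 1) (0 0)) (λ.0)
  [1] (λ.(λ.0) (λ.0)) ((λ.0) (λ.0))
  [2] (λ.0) (λ.0)
  [3] λ.0

Term B:
  start: (λ.0 (λ.0)) (λ.0)
  [1] (λ.0) (λ.0)
  [2] λ.0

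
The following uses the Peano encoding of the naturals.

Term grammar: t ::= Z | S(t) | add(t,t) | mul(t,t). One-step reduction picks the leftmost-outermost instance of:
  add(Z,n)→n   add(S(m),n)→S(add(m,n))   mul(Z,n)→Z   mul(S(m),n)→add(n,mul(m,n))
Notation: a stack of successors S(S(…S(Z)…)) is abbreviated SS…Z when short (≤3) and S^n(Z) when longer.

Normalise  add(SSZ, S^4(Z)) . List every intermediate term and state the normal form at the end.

  start: add(SSZ, S^4(Z))
  step 1: S(add(SZ, S^4(Z)))
  step 2: S(S(add(Z, S^4(Z))))
  step 3: S^6(Z)

Answer: normal form = S^6(Z)  (in 3 steps)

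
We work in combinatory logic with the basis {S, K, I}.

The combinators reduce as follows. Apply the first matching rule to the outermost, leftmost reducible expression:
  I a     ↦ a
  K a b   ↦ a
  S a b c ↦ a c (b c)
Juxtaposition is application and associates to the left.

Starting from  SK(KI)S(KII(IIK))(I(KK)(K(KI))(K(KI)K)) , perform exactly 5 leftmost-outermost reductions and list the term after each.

  start: SK(KI)S(KII(IIK))(I(KK)(K(KI))(K(KI)K))
  step 1: KS(KIS)(KII(IIK))(I(KK)(K(KI))(K(KI)K))
  step 2: S(KII(IIK))(I(KK)(K(KI))(K(KI)K))
  step 3: S(I(IIK))(I(KK)(K(KI))(K(KI)K))
  step 4: S(IIK)(I(KK)(K(KI))(K(KI)K))
  step 5: S(IK)(I(KK)(K(KI))(K(KI)K))

Answer: after 5 steps: S(IK)(I(KK)(K(KI))(K(KI)K))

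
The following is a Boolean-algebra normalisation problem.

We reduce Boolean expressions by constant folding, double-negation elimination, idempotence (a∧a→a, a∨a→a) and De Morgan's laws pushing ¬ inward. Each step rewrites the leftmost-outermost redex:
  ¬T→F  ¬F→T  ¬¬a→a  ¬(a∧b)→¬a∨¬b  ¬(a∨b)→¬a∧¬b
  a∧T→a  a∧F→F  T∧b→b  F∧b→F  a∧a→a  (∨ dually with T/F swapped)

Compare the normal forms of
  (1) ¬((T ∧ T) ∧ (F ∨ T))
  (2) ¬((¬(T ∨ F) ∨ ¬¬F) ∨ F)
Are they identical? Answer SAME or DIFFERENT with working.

Term A:
  start: ¬((T ∧ T) ∧ (F ∨ T))
  →1  ¬(T ∧ T) ∨ ¬(F ∨ T)
  →2  (¬T ∨ ¬T) ∨ ¬(F ∨ T)
  →3  ¬T ∨ ¬(F ∨ T)
  →4  F ∨ ¬(F ∨ T)
  →5  ¬(F ∨ T)
  →6  ¬F ∧ ¬T
  →7  T ∧ ¬T
  →8  ¬T
  →9  F

Term B:
  start: ¬((¬(T ∨ F) ∨ ¬¬F) ∨ F)
  →1  ¬(¬(T ∨ F) ∨ ¬¬F) ∧ ¬F
  →2  (¬¬(T ∨ F) ∧ ¬¬¬F) ∧ ¬F
  →3  ((T ∨ F) ∧ ¬¬¬F) ∧ ¬F
  →4  (T ∧ ¬¬¬F) ∧ ¬F
  →5  ¬¬¬F ∧ ¬F
  →6  ¬F ∧ ¬F
  →7  ¬F
  →8  T

Answer: DIFFERENT — A ⇓ F, B ⇓ T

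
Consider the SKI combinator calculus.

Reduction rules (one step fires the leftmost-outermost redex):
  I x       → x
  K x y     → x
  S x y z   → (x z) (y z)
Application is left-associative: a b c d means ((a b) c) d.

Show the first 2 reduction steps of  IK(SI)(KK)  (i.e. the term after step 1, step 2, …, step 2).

  start: IK(SI)(KK)
  step 1: K(SI)(KK)
  step 2: SI

Answer: after 2 steps: SI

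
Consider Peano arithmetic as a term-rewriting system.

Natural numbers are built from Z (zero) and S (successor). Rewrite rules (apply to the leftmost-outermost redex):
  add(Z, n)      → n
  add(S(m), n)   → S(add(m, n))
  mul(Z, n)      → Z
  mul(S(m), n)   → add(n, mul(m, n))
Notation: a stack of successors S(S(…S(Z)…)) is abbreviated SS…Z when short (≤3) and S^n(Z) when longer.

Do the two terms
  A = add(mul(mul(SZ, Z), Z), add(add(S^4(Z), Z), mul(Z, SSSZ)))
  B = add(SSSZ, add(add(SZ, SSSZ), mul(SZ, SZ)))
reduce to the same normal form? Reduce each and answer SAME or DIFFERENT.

Answer: DIFFERENT — A ⇓ S^4(Z), B ⇓ S^8(Z)

Reduction:
Term A:
  start: add(mul(mul(SZ, Z), Z), add(add(S^4(Z), Z), mul(Z, SSSZ)))
  step 1: add(mul(add(Z, mul(Z, Z)), Z), add(add(S^4(Z), Z), mul(Z, SSSZ)))
  step 2: add(mul(mul(Z, Z), Z), add(add(S^4(Z), Z), mul(Z, SSSZ)))
  step 3: add(mul(Z, Z), add(add(S^4(Z), Z), mul(Z, SSSZ)))
  step 4: add(Z, add(add(S^4(Z), Z), mul(Z, SSSZ)))
  step 5: add(add(S^4(Z), Z), mul(Z, SSSZ))
  step 6: add(S(add(SSSZ, Z)), mul(Z, SSSZ))
  step 7: S(add(add(SSSZ, Z), mul(Z, SSSZ)))
  step 8: S(add(S(add(SSZ, Z)), mul(Z, SSSZ)))
  step 9: S(S(add(add(SSZ, Z), mul(Z, SSSZ))))
  step 10: S(S(add(S(add(SZ, Z)), mul(Z, SSSZ))))
  step 11: S(S(S(add(add(SZ, Z), mul(Z, SSSZ)))))
  step 12: S(S(S(add(S(add(Z, Z)), mul(Z, SSSZ)))))
  step 13: S(S(S(S(add(add(Z, Z), mul(Z, SSSZ))))))
  step 14: S(S(S(S(add(Z, mul(Z, SSSZ))))))
  step 15: S(S(S(S(mul(Z, SSSZ)))))
  step 16: S^4(Z)

Term B:
  start: add(SSSZ, add(add(SZ, SSSZ), mul(SZ, SZ)))
  step 1: S(add(SSZ, add(add(SZ, SSSZ), mul(SZ, SZ))))
  step 2: S(S(add(SZ, add(add(SZ, SSSZ), mul(SZ, SZ)))))
  step 3: S(S(S(add(Z, add(add(SZ, SSSZ), mul(SZ, SZ))))))
  step 4: S(S(S(add(add(SZ, SSSZ), mul(SZ, SZ)))))
  step 5: S(S(S(add(S(add(Z, SSSZ)), mul(SZ, SZ)))))
  step 6: S(S(S(S(add(add(Z, SSSZ), mul(SZ, SZ))))))
  step 7: S(S(S(S(add(SSSZ, mul(SZ, SZ))))))
  step 8: S(S(S(S(S(add(SSZ, mul(SZ, SZ)))))))
  step 9: S(S(S(S(S(S(add(SZ, mul(SZ, SZ))))))))
  step 10: S(S(S(S(S(S(S(add(Z, mul(SZ, SZ)))))))))
  step 11: S(S(S(S(S(S(S(mul(SZ, SZ))))))))
  step 12: S(S(S(S(S(S(S(add(SZ, mul(Z, SZ)))))))))
  step 13: S(S(S(S(S(S(S(S(add(Z, mul(Z, SZ))))))))))
  step 14: S(S(S(S(S(S(S(S(mul(Z, SZ)))))))))
  step 15: S^8(Z)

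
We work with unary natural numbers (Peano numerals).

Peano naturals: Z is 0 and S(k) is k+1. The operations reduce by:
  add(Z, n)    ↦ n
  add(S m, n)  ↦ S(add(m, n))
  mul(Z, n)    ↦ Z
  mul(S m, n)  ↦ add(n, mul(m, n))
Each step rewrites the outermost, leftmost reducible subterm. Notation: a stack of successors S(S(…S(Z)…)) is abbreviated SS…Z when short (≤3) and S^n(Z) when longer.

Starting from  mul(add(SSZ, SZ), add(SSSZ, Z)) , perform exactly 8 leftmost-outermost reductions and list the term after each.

Answer: after 8 steps: S(S(S(add(add(Z, Z), mul(add(SZ, SZ), add(SSSZ, Z))))))

Reduction:
  start: mul(add(SSZ, SZ), add(SSSZ, Z))
  [1] mul(S(add(SZ, SZ)), add(SSSZ, Z))
  [2] add(add(SSSZ, Z), mul(add(SZ, SZ), add(SSSZ, Z)))
  [3] add(S(add(SSZ, Z)), mul(add(SZ, SZ), add(SSSZ, Z)))
  [4] S(add(add(SSZ, Z), mul(add(SZ, SZ), add(SSSZ, Z))))
  [5] S(add(S(add(SZ, Z)), mul(add(SZ, SZ), add(SSSZ, Z))))
  [6] S(S(add(add(SZ, Z), mul(add(SZ, SZ), add(SSSZ, Z)))))
  [7] S(S(add(S(add(Z, Z)), mul(add(SZ, SZ), add(SSSZ, Z)))))
  [8] S(S(S(add(add(Z, Z), mul(add(SZ, SZ), add(SSSZ, Z))))))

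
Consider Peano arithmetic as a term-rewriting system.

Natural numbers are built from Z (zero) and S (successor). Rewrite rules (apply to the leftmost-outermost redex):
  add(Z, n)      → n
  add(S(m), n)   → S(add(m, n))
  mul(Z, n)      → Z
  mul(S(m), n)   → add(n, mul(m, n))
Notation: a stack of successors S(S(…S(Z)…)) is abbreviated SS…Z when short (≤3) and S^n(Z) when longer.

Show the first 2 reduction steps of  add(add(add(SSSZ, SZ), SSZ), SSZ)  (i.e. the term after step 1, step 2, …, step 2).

Answer: after 2 steps: add(S(add(add(SSZ, SZ), SSZ)), SSZ)

Reduction:
  start: add(add(add(SSSZ, SZ), SSZ), SSZ)
  [1] add(add(S(add(SSZ, SZ)), SSZ), SSZ)
  [2] add(S(add(add(SSZ, SZ), SSZ)), SSZ)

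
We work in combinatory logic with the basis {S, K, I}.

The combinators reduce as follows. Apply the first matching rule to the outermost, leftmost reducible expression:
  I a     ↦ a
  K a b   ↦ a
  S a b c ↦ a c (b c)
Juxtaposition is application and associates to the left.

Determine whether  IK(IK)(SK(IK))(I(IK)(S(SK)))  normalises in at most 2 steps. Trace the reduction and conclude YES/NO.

Answer: NO — after 2 steps the term is IK(I(IK)(S(SK))), not yet normal

Derivation:
  start: IK(IK)(SK(IK))(I(IK)(S(SK)))
  step 1: K(IK)(SK(IK))(I(IK)(S(SK)))
  step 2: IK(I(IK)(S(SK)))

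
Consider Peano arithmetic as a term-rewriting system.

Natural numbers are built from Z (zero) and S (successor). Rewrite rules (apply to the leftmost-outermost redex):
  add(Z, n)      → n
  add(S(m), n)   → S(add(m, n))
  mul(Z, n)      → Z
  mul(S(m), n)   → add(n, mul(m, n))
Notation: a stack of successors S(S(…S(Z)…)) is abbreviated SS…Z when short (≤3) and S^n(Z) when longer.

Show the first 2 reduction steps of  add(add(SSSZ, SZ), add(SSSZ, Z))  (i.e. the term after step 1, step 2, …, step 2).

  start: add(add(SSSZ, SZ), add(SSSZ, Z))
  →1  add(S(add(SSZ, SZ)), add(SSSZ, Z))
  →2  S(add(add(SSZ, SZ), add(SSSZ, Z)))

Answer: after 2 steps: S(add(add(SSZ, SZ), add(SSSZ, Z)))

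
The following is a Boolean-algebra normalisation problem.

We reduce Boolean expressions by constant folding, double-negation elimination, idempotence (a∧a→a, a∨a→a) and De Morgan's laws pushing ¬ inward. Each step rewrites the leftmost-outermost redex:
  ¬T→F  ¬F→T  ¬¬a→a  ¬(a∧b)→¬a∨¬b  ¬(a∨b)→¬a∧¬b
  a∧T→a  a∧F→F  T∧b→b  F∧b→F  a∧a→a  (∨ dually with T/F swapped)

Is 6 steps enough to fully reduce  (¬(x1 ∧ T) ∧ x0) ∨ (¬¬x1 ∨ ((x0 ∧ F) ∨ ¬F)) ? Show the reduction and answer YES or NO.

Answer: NO — after 6 steps the term is (¬x1 ∧ x0) ∨ (x1 ∨ ¬F), not yet normal

Working:
  start: (¬(x1 ∧ T) ∧ x0) ∨ (¬¬x1 ∨ ((x0 ∧ F) ∨ ¬F))
  →1  ((¬x1 ∨ ¬T) ∧ x0) ∨ (¬¬x1 ∨ ((x0 ∧ F) ∨ ¬F))
  →2  ((¬x1 ∨ F) ∧ x0) ∨ (¬¬x1 ∨ ((x0 ∧ F) ∨ ¬F))
  →3  (¬x1 ∧ x0) ∨ (¬¬x1 ∨ ((x0 ∧ F) ∨ ¬F))
  →4  (¬x1 ∧ x0) ∨ (x1 ∨ ((x0 ∧ F) ∨ ¬F))
  →5  (¬x1 ∧ x0) ∨ (x1 ∨ (F ∨ ¬F))
  →6  (¬x1 ∧ x0) ∨ (x1 ∨ ¬F)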